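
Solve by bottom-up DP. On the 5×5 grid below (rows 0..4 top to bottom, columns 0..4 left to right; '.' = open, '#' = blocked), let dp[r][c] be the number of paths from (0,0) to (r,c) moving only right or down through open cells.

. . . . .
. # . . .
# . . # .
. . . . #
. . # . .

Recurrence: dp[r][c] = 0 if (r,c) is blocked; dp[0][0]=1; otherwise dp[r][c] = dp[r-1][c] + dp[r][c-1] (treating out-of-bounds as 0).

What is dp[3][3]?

1

r\c   0   1   2   3   4
  0   1   1   1   1   1
  1   1   0   1   2   3
  2   0   0   1   0   3
  3   0   0   1   1   0
  4   0   0   0   1   1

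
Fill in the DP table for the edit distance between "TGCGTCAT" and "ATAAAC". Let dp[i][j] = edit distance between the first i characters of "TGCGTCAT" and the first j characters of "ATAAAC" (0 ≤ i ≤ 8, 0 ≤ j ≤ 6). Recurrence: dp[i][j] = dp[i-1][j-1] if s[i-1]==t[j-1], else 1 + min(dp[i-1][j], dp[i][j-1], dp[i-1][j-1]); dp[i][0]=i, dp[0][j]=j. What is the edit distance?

   ''  A  T  A  A  A  C
''  0  1  2  3  4  5  6
 T  1  1  1  2  3  4  5
 G  2  2  2  2  3  4  5
 C  3  3  3  3  3  4  4
 G  4  4  4  4  4  4  5
 T  5  5  4  5  5  5  5
 C  6  6  5  5  6  6  5
 A  7  6  6  5  5  6  6
 T  8  7  6  6  6  6  7

7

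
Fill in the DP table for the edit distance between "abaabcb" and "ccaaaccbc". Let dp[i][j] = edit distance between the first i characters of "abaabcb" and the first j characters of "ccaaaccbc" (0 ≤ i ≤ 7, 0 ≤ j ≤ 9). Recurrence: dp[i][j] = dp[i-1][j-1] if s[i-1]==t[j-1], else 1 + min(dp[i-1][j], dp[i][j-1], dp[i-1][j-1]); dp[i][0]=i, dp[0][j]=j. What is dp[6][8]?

   ''  c  c  a  a  a  c  c  b  c
''  0  1  2  3  4  5  6  7  8  9
 a  1  1  2  2  3  4  5  6  7  8
 b  2  2  2  3  3  4  5  6  6  7
 a  3  3  3  2  3  3  4  5  6  7
 a  4  4  4  3  2  3  4  5  6  7
 b  5  5  5  4  3  3  4  5  5  6
 c  6  5  5  5  4  4  3  4  5  5
 b  7  6  6  6  5  5  4  4  4  5

5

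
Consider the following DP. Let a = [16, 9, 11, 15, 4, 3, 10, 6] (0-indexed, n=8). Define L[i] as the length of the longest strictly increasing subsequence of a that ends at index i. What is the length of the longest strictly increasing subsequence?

3

   i    0    1    2    3    4    5    6    7
a[i]   16    9   11   15    4    3   10    6
L[i]    1    1    2    3    1    1    2    2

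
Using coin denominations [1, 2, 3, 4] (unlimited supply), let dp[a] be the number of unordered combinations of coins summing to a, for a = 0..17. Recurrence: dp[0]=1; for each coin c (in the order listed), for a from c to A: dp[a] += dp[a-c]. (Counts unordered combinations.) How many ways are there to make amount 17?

after  coin     0     1     2     3     4     5     6     7     8     9    10    11    12    13    14    15    16    17
          1     1     1     1     1     1     1     1     1     1     1     1     1     1     1     1     1     1     1
          2     1     1     2     2     3     3     4     4     5     5     6     6     7     7     8     8     9     9
          3     1     1     2     3     4     5     7     8    10    12    14    16    19    21    24    27    30    33
          4     1     1     2     3     5     6     9    11    15    18    23    27    34    39    47    54    64    72

72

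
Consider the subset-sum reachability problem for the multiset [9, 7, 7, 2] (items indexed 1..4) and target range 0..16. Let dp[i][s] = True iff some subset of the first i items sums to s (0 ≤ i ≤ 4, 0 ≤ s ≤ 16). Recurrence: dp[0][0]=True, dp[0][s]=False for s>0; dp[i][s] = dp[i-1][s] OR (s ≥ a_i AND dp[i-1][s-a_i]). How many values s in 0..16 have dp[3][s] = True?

i\s   0   1   2   3   4   5   6   7   8   9  10  11  12  13  14  15  16
  0   T   F   F   F   F   F   F   F   F   F   F   F   F   F   F   F   F
  1   T   F   F   F   F   F   F   F   F   T   F   F   F   F   F   F   F
  2   T   F   F   F   F   F   F   T   F   T   F   F   F   F   F   F   T
  3   T   F   F   F   F   F   F   T   F   T   F   F   F   F   T   F   T
  4   T   F   T   F   F   F   F   T   F   T   F   T   F   F   T   F   T

5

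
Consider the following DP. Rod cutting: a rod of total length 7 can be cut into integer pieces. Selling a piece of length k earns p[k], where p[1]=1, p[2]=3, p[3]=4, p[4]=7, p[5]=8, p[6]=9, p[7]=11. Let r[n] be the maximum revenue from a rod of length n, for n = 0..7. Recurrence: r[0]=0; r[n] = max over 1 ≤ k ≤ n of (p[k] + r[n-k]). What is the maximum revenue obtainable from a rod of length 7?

   n    0    1    2    3    4    5    6    7
r[n]    0    1    3    4    7    8   10   11

11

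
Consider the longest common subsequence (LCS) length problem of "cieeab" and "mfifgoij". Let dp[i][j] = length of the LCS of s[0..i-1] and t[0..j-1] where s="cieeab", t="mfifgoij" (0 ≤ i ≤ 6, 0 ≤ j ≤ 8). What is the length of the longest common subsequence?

1

   ''  m  f  i  f  g  o  i  j
''  0  0  0  0  0  0  0  0  0
 c  0  0  0  0  0  0  0  0  0
 i  0  0  0  1  1  1  1  1  1
 e  0  0  0  1  1  1  1  1  1
 e  0  0  0  1  1  1  1  1  1
 a  0  0  0  1  1  1  1  1  1
 b  0  0  0  1  1  1  1  1  1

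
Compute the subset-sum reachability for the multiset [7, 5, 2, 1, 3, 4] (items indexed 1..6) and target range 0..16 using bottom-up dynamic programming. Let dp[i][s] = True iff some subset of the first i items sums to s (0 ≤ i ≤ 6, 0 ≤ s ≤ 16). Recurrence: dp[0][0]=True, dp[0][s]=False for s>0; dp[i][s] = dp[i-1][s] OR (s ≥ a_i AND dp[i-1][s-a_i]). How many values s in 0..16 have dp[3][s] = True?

i\s   0   1   2   3   4   5   6   7   8   9  10  11  12  13  14  15  16
  0   T   F   F   F   F   F   F   F   F   F   F   F   F   F   F   F   F
  1   T   F   F   F   F   F   F   T   F   F   F   F   F   F   F   F   F
  2   T   F   F   F   F   T   F   T   F   F   F   F   T   F   F   F   F
  3   T   F   T   F   F   T   F   T   F   T   F   F   T   F   T   F   F
  4   T   T   T   T   F   T   T   T   T   T   T   F   T   T   T   T   F
  5   T   T   T   T   T   T   T   T   T   T   T   T   T   T   T   T   T
  6   T   T   T   T   T   T   T   T   T   T   T   T   T   T   T   T   T

7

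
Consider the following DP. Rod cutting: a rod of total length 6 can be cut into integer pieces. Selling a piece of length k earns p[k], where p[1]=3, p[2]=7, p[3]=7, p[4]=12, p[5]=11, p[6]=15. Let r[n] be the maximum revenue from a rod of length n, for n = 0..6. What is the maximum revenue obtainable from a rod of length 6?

   n    0    1    2    3    4    5    6
r[n]    0    3    7   10   14   17   21

21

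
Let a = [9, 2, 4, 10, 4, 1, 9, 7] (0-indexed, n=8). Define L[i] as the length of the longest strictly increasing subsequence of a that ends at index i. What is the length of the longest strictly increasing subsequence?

   i    0    1    2    3    4    5    6    7
a[i]    9    2    4   10    4    1    9    7
L[i]    1    1    2    3    2    1    3    3

3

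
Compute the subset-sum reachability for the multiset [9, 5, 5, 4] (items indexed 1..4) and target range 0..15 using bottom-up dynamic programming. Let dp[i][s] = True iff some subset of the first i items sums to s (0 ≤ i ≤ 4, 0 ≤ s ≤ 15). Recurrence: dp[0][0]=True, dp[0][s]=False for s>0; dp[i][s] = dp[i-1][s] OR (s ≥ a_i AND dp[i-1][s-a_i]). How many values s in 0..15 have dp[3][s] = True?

i\s   0   1   2   3   4   5   6   7   8   9  10  11  12  13  14  15
  0   T   F   F   F   F   F   F   F   F   F   F   F   F   F   F   F
  1   T   F   F   F   F   F   F   F   F   T   F   F   F   F   F   F
  2   T   F   F   F   F   T   F   F   F   T   F   F   F   F   T   F
  3   T   F   F   F   F   T   F   F   F   T   T   F   F   F   T   F
  4   T   F   F   F   T   T   F   F   F   T   T   F   F   T   T   F

5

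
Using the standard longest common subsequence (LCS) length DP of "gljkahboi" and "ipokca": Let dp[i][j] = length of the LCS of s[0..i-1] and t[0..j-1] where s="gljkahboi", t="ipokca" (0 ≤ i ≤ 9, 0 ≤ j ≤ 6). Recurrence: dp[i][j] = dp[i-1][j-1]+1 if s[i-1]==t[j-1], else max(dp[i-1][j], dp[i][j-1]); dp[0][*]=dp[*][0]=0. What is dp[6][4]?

   ''  i  p  o  k  c  a
''  0  0  0  0  0  0  0
 g  0  0  0  0  0  0  0
 l  0  0  0  0  0  0  0
 j  0  0  0  0  0  0  0
 k  0  0  0  0  1  1  1
 a  0  0  0  0  1  1  2
 h  0  0  0  0  1  1  2
 b  0  0  0  0  1  1  2
 o  0  0  0  1  1  1  2
 i  0  1  1  1  1  1  2

1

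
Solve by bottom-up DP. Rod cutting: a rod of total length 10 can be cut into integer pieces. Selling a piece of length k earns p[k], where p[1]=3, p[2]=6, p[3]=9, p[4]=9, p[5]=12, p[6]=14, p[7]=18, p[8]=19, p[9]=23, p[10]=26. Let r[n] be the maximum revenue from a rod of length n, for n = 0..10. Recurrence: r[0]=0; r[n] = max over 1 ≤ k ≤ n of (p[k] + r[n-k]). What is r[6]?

18

   n    0    1    2    3    4    5    6    7    8    9   10
r[n]    0    3    6    9   12   15   18   21   24   27   30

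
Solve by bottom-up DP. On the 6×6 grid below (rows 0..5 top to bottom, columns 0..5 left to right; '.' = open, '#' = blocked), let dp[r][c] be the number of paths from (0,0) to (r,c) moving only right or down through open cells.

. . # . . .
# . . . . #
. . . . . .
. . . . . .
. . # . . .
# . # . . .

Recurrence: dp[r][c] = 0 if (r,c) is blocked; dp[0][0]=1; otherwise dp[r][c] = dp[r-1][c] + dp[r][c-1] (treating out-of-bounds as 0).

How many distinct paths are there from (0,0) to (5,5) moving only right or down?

r\c   0   1   2   3   4   5
  0   1   1   0   0   0   0
  1   0   1   1   1   1   0
  2   0   1   2   3   4   4
  3   0   1   3   6  10  14
  4   0   1   0   6  16  30
  5   0   1   0   6  22  52

52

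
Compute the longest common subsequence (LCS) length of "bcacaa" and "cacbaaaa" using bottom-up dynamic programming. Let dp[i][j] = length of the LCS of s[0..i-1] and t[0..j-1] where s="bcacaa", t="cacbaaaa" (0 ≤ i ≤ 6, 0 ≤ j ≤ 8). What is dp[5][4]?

   ''  c  a  c  b  a  a  a  a
''  0  0  0  0  0  0  0  0  0
 b  0  0  0  0  1  1  1  1  1
 c  0  1  1  1  1  1  1  1  1
 a  0  1  2  2  2  2  2  2  2
 c  0  1  2  3  3  3  3  3  3
 a  0  1  2  3  3  4  4  4  4
 a  0  1  2  3  3  4  5  5  5

3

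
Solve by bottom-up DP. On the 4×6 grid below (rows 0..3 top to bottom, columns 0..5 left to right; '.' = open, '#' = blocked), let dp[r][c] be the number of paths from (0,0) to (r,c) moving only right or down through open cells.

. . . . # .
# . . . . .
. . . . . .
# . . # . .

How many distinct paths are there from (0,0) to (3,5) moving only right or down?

r\c   0   1   2   3   4   5
  0   1   1   1   1   0   0
  1   0   1   2   3   3   3
  2   0   1   3   6   9  12
  3   0   1   4   0   9  21

21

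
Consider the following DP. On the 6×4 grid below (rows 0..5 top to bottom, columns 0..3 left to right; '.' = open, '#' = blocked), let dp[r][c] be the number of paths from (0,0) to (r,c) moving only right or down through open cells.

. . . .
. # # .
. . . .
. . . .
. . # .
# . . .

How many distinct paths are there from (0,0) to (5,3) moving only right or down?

r\c   0   1   2   3
  0   1   1   1   1
  1   1   0   0   1
  2   1   1   1   2
  3   1   2   3   5
  4   1   3   0   5
  5   0   3   3   8

8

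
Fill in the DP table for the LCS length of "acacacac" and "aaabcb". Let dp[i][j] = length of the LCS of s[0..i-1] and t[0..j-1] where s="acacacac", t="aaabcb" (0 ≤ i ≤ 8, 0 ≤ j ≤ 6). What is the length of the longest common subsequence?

   ''  a  a  a  b  c  b
''  0  0  0  0  0  0  0
 a  0  1  1  1  1  1  1
 c  0  1  1  1  1  2  2
 a  0  1  2  2  2  2  2
 c  0  1  2  2  2  3  3
 a  0  1  2  3  3  3  3
 c  0  1  2  3  3  4  4
 a  0  1  2  3  3  4  4
 c  0  1  2  3  3  4  4

4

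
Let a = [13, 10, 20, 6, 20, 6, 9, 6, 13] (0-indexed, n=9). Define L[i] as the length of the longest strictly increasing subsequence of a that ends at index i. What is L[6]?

2

   i    0    1    2    3    4    5    6    7    8
a[i]   13   10   20    6   20    6    9    6   13
L[i]    1    1    2    1    2    1    2    1    3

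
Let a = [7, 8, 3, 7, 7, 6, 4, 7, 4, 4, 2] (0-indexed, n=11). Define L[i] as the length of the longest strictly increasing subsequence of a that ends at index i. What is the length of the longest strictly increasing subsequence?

   i    0    1    2    3    4    5    6    7    8    9   10
a[i]    7    8    3    7    7    6    4    7    4    4    2
L[i]    1    2    1    2    2    2    2    3    2    2    1

3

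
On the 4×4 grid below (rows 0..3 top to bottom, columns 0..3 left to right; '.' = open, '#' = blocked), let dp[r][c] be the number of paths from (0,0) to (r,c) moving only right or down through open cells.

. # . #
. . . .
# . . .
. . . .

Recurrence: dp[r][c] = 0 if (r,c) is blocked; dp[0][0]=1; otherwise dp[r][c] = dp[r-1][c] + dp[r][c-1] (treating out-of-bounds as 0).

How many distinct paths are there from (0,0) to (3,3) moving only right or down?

r\c   0   1   2   3
  0   1   0   0   0
  1   1   1   1   1
  2   0   1   2   3
  3   0   1   3   6

6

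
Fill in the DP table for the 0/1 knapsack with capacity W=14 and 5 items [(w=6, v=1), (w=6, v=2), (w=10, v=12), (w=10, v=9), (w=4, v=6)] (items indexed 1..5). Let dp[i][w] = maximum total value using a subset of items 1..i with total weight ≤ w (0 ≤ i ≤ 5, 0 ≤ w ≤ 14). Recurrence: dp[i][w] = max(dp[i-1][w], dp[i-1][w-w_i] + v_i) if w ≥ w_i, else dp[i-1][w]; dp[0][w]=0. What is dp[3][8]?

2

i\w   0   1   2   3   4   5   6   7   8   9  10  11  12  13  14
  0   0   0   0   0   0   0   0   0   0   0   0   0   0   0   0
  1   0   0   0   0   0   0   1   1   1   1   1   1   1   1   1
  2   0   0   0   0   0   0   2   2   2   2   2   2   3   3   3
  3   0   0   0   0   0   0   2   2   2   2  12  12  12  12  12
  4   0   0   0   0   0   0   2   2   2   2  12  12  12  12  12
  5   0   0   0   0   6   6   6   6   6   6  12  12  12  12  18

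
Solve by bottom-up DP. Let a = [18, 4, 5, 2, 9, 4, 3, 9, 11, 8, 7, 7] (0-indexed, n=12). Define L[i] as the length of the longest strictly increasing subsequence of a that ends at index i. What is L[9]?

3

   i    0    1    2    3    4    5    6    7    8    9   10   11
a[i]   18    4    5    2    9    4    3    9   11    8    7    7
L[i]    1    1    2    1    3    2    2    3    4    3    3    3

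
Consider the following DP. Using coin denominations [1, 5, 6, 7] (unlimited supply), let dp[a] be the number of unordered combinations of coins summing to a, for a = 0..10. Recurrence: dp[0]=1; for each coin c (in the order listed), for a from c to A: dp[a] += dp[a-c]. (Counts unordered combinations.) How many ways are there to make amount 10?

after  coin     0     1     2     3     4     5     6     7     8     9    10
          1     1     1     1     1     1     1     1     1     1     1     1
          5     1     1     1     1     1     2     2     2     2     2     3
          6     1     1     1     1     1     2     3     3     3     3     4
          7     1     1     1     1     1     2     3     4     4     4     5

5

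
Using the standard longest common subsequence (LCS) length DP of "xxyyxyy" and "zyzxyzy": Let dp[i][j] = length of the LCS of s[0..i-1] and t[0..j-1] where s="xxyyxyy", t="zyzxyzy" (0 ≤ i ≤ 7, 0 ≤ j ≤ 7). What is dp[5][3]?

1

   ''  z  y  z  x  y  z  y
''  0  0  0  0  0  0  0  0
 x  0  0  0  0  1  1  1  1
 x  0  0  0  0  1  1  1  1
 y  0  0  1  1  1  2  2  2
 y  0  0  1  1  1  2  2  3
 x  0  0  1  1  2  2  2  3
 y  0  0  1  1  2  3  3  3
 y  0  0  1  1  2  3  3  4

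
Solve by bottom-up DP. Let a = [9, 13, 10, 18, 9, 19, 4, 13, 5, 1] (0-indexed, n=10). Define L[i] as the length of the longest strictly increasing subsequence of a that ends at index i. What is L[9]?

   i    0    1    2    3    4    5    6    7    8    9
a[i]    9   13   10   18    9   19    4   13    5    1
L[i]    1    2    2    3    1    4    1    3    2    1

1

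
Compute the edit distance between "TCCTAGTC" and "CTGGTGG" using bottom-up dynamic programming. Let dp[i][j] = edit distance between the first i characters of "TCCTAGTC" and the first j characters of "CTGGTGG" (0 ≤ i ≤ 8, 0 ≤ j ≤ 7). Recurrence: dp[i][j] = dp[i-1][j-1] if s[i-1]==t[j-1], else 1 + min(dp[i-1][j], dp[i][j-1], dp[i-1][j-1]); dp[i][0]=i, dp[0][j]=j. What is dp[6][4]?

3

   ''  C  T  G  G  T  G  G
''  0  1  2  3  4  5  6  7
 T  1  1  1  2  3  4  5  6
 C  2  1  2  2  3  4  5  6
 C  3  2  2  3  3  4  5  6
 T  4  3  2  3  4  3  4  5
 A  5  4  3  3  4  4  4  5
 G  6  5  4  3  3  4  4  4
 T  7  6  5  4  4  3  4  5
 C  8  7  6  5  5  4  4  5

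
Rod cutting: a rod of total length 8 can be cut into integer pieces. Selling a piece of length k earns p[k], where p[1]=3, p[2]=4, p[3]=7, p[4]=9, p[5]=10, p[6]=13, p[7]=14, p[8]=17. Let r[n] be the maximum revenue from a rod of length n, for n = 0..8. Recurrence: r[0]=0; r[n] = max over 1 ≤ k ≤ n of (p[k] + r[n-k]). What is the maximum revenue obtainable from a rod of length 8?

   n    0    1    2    3    4    5    6    7    8
r[n]    0    3    6    9   12   15   18   21   24

24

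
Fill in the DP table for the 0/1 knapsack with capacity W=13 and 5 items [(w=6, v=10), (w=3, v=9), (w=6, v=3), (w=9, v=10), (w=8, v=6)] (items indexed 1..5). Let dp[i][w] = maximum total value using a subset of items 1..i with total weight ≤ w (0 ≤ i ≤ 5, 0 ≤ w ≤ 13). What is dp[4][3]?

9

i\w   0   1   2   3   4   5   6   7   8   9  10  11  12  13
  0   0   0   0   0   0   0   0   0   0   0   0   0   0   0
  1   0   0   0   0   0   0  10  10  10  10  10  10  10  10
  2   0   0   0   9   9   9  10  10  10  19  19  19  19  19
  3   0   0   0   9   9   9  10  10  10  19  19  19  19  19
  4   0   0   0   9   9   9  10  10  10  19  19  19  19  19
  5   0   0   0   9   9   9  10  10  10  19  19  19  19  19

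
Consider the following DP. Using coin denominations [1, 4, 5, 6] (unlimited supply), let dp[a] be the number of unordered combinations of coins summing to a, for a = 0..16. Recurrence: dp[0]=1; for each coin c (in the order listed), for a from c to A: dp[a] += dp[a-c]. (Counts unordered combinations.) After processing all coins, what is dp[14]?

14

after  coin     0     1     2     3     4     5     6     7     8     9    10    11    12    13    14    15    16
          1     1     1     1     1     1     1     1     1     1     1     1     1     1     1     1     1     1
          4     1     1     1     1     2     2     2     2     3     3     3     3     4     4     4     4     5
          5     1     1     1     1     2     3     3     3     4     5     6     6     7     8     9    10    11
          6     1     1     1     1     2     3     4     4     5     6     8     9    11    12    14    16    19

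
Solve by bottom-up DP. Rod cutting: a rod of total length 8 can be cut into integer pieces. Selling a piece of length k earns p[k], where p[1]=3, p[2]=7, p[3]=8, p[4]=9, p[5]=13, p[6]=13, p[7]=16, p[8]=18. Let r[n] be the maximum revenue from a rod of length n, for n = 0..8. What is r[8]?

   n    0    1    2    3    4    5    6    7    8
r[n]    0    3    7   10   14   17   21   24   28

28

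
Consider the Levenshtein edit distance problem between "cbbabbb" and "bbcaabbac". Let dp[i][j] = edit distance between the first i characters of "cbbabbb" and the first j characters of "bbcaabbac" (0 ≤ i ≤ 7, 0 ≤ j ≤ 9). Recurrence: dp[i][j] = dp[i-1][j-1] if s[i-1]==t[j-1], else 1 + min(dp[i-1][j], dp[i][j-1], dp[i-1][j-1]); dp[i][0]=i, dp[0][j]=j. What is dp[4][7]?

   ''  b  b  c  a  a  b  b  a  c
''  0  1  2  3  4  5  6  7  8  9
 c  1  1  2  2  3  4  5  6  7  8
 b  2  1  1  2  3  4  4  5  6  7
 b  3  2  1  2  3  4  4  4  5  6
 a  4  3  2  2  2  3  4  5  4  5
 b  5  4  3  3  3  3  3  4  5  5
 b  6  5  4  4  4  4  3  3  4  5
 b  7  6  5  5  5  5  4  3  4  5

5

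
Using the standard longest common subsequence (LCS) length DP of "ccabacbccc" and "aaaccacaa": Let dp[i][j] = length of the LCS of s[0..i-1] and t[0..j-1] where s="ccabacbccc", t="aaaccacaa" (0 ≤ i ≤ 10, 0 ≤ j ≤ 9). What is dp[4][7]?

3

   ''  a  a  a  c  c  a  c  a  a
''  0  0  0  0  0  0  0  0  0  0
 c  0  0  0  0  1  1  1  1  1  1
 c  0  0  0  0  1  2  2  2  2  2
 a  0  1  1  1  1  2  3  3  3  3
 b  0  1  1  1  1  2  3  3  3  3
 a  0  1  2  2  2  2  3  3  4  4
 c  0  1  2  2  3  3  3  4  4  4
 b  0  1  2  2  3  3  3  4  4  4
 c  0  1  2  2  3  4  4  4  4  4
 c  0  1  2  2  3  4  4  5  5  5
 c  0  1  2  2  3  4  4  5  5  5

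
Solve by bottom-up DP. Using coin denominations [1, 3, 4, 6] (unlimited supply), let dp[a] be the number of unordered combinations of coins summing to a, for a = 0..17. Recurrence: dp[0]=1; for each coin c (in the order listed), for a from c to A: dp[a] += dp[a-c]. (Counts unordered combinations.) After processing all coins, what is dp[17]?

30

after  coin     0     1     2     3     4     5     6     7     8     9    10    11    12    13    14    15    16    17
          1     1     1     1     1     1     1     1     1     1     1     1     1     1     1     1     1     1     1
          3     1     1     1     2     2     2     3     3     3     4     4     4     5     5     5     6     6     6
          4     1     1     1     2     3     3     4     5     6     7     8     9    11    12    13    15    17    18
          6     1     1     1     2     3     3     5     6     7     9    11    12    16    18    20    24    28    30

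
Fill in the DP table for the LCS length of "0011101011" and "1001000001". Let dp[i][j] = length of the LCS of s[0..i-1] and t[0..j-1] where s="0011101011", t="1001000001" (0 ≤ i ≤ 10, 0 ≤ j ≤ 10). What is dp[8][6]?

   ''  1  0  0  1  0  0  0  0  0  1
''  0  0  0  0  0  0  0  0  0  0  0
 0  0  0  1  1  1  1  1  1  1  1  1
 0  0  0  1  2  2  2  2  2  2  2  2
 1  0  1  1  2  3  3  3  3  3  3  3
 1  0  1  1  2  3  3  3  3  3  3  4
 1  0  1  1  2  3  3  3  3  3  3  4
 0  0  1  2  2  3  4  4  4  4  4  4
 1  0  1  2  2  3  4  4  4  4  4  5
 0  0  1  2  3  3  4  5  5  5  5  5
 1  0  1  2  3  4  4  5  5  5  5  6
 1  0  1  2  3  4  4  5  5  5  5  6

5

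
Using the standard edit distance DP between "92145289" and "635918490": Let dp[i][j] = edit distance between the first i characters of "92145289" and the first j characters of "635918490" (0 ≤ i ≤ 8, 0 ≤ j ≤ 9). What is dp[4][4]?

4

   ''  6  3  5  9  1  8  4  9  0
''  0  1  2  3  4  5  6  7  8  9
 9  1  1  2  3  3  4  5  6  7  8
 2  2  2  2  3  4  4  5  6  7  8
 1  3  3  3  3  4  4  5  6  7  8
 4  4  4  4  4  4  5  5  5  6  7
 5  5  5  5  4  5  5  6  6  6  7
 2  6  6  6  5  5  6  6  7  7  7
 8  7  7  7  6  6  6  6  7  8  8
 9  8  8  8  7  6  7  7  7  7  8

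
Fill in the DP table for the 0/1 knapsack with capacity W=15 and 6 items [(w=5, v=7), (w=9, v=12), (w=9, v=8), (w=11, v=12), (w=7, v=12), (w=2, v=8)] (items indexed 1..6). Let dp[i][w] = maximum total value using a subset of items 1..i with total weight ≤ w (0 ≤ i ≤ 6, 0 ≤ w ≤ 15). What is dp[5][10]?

12

i\w   0   1   2   3   4   5   6   7   8   9  10  11  12  13  14  15
  0   0   0   0   0   0   0   0   0   0   0   0   0   0   0   0   0
  1   0   0   0   0   0   7   7   7   7   7   7   7   7   7   7   7
  2   0   0   0   0   0   7   7   7   7  12  12  12  12  12  19  19
  3   0   0   0   0   0   7   7   7   7  12  12  12  12  12  19  19
  4   0   0   0   0   0   7   7   7   7  12  12  12  12  12  19  19
  5   0   0   0   0   0   7   7  12  12  12  12  12  19  19  19  19
  6   0   0   8   8   8   8   8  15  15  20  20  20  20  20  27  27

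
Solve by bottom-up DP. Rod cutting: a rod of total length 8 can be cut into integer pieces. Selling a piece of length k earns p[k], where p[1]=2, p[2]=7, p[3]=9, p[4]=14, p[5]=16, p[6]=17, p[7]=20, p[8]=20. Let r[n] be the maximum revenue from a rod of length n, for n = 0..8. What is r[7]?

   n    0    1    2    3    4    5    6    7    8
r[n]    0    2    7    9   14   16   21   23   28

23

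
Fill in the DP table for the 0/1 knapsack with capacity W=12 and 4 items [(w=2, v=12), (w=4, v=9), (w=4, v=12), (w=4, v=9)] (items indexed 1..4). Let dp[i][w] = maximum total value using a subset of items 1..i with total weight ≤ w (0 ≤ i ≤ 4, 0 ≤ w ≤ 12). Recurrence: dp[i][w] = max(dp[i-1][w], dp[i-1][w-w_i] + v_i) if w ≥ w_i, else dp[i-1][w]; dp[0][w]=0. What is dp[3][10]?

i\w   0   1   2   3   4   5   6   7   8   9  10  11  12
  0   0   0   0   0   0   0   0   0   0   0   0   0   0
  1   0   0  12  12  12  12  12  12  12  12  12  12  12
  2   0   0  12  12  12  12  21  21  21  21  21  21  21
  3   0   0  12  12  12  12  24  24  24  24  33  33  33
  4   0   0  12  12  12  12  24  24  24  24  33  33  33

33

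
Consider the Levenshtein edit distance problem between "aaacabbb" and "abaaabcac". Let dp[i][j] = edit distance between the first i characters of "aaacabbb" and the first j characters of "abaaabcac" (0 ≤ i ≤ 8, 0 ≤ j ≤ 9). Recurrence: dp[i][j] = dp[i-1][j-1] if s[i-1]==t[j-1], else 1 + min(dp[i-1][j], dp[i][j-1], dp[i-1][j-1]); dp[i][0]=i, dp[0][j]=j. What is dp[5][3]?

   ''  a  b  a  a  a  b  c  a  c
''  0  1  2  3  4  5  6  7  8  9
 a  1  0  1  2  3  4  5  6  7  8
 a  2  1  1  1  2  3  4  5  6  7
 a  3  2  2  1  1  2  3  4  5  6
 c  4  3  3  2  2  2  3  3  4  5
 a  5  4  4  3  2  2  3  4  3  4
 b  6  5  4  4  3  3  2  3  4  4
 b  7  6  5  5  4  4  3  3  4  5
 b  8  7  6  6  5  5  4  4  4  5

3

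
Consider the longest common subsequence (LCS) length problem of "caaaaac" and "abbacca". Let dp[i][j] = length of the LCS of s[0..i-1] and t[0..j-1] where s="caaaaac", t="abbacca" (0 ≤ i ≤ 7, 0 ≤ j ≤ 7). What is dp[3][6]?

2

   ''  a  b  b  a  c  c  a
''  0  0  0  0  0  0  0  0
 c  0  0  0  0  0  1  1  1
 a  0  1  1  1  1  1  1  2
 a  0  1  1  1  2  2  2  2
 a  0  1  1  1  2  2  2  3
 a  0  1  1  1  2  2  2  3
 a  0  1  1  1  2  2  2  3
 c  0  1  1  1  2  3  3  3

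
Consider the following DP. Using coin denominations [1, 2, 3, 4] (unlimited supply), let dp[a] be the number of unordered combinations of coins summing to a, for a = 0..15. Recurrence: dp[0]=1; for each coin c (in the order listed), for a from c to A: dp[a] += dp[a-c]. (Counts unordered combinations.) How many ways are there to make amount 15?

54

after  coin     0     1     2     3     4     5     6     7     8     9    10    11    12    13    14    15
          1     1     1     1     1     1     1     1     1     1     1     1     1     1     1     1     1
          2     1     1     2     2     3     3     4     4     5     5     6     6     7     7     8     8
          3     1     1     2     3     4     5     7     8    10    12    14    16    19    21    24    27
          4     1     1     2     3     5     6     9    11    15    18    23    27    34    39    47    54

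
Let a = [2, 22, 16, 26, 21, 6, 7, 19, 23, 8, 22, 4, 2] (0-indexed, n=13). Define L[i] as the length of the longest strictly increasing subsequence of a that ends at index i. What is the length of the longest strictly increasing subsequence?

   i    0    1    2    3    4    5    6    7    8    9   10   11   12
a[i]    2   22   16   26   21    6    7   19   23    8   22    4    2
L[i]    1    2    2    3    3    2    3    4    5    4    5    2    1

5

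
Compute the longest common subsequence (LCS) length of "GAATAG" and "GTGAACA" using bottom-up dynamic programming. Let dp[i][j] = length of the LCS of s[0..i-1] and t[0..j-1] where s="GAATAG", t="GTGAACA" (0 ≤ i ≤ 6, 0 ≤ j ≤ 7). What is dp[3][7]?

3

   ''  G  T  G  A  A  C  A
''  0  0  0  0  0  0  0  0
 G  0  1  1  1  1  1  1  1
 A  0  1  1  1  2  2  2  2
 A  0  1  1  1  2  3  3  3
 T  0  1  2  2  2  3  3  3
 A  0  1  2  2  3  3  3  4
 G  0  1  2  3  3  3  3  4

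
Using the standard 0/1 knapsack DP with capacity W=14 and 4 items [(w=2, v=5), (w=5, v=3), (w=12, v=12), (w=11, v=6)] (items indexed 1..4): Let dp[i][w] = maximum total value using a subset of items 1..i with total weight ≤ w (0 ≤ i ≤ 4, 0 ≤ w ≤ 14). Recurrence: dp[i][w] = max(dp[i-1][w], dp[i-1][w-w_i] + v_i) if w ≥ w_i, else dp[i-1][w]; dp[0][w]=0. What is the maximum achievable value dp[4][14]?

17

i\w   0   1   2   3   4   5   6   7   8   9  10  11  12  13  14
  0   0   0   0   0   0   0   0   0   0   0   0   0   0   0   0
  1   0   0   5   5   5   5   5   5   5   5   5   5   5   5   5
  2   0   0   5   5   5   5   5   8   8   8   8   8   8   8   8
  3   0   0   5   5   5   5   5   8   8   8   8   8  12  12  17
  4   0   0   5   5   5   5   5   8   8   8   8   8  12  12  17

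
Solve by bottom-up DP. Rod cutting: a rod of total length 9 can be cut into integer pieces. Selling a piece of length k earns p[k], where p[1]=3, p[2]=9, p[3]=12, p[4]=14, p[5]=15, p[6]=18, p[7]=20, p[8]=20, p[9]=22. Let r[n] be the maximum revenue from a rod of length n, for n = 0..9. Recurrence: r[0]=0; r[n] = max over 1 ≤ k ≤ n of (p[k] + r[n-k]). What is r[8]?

36

   n    0    1    2    3    4    5    6    7    8    9
r[n]    0    3    9   12   18   21   27   30   36   39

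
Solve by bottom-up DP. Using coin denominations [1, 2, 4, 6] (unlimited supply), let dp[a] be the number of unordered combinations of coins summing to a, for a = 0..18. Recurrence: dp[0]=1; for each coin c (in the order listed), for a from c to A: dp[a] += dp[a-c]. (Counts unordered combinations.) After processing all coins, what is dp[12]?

after  coin     0     1     2     3     4     5     6     7     8     9    10    11    12    13    14    15    16    17    18
          1     1     1     1     1     1     1     1     1     1     1     1     1     1     1     1     1     1     1     1
          2     1     1     2     2     3     3     4     4     5     5     6     6     7     7     8     8     9     9    10
          4     1     1     2     2     4     4     6     6     9     9    12    12    16    16    20    20    25    25    30
          6     1     1     2     2     4     4     7     7    11    11    16    16    23    23    31    31    41    41    53

23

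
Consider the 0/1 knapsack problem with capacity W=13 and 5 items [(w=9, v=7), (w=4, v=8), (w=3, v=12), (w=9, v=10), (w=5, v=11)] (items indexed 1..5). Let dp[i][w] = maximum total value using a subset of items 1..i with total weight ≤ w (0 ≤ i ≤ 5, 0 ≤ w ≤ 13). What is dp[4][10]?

i\w   0   1   2   3   4   5   6   7   8   9  10  11  12  13
  0   0   0   0   0   0   0   0   0   0   0   0   0   0   0
  1   0   0   0   0   0   0   0   0   0   7   7   7   7   7
  2   0   0   0   0   8   8   8   8   8   8   8   8   8  15
  3   0   0   0  12  12  12  12  20  20  20  20  20  20  20
  4   0   0   0  12  12  12  12  20  20  20  20  20  22  22
  5   0   0   0  12  12  12  12  20  23  23  23  23  31  31

20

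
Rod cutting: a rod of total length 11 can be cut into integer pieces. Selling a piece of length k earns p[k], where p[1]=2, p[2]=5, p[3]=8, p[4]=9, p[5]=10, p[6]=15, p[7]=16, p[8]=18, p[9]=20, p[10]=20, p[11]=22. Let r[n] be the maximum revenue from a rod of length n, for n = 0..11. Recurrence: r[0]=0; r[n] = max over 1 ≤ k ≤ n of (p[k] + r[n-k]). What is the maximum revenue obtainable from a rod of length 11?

   n    0    1    2    3    4    5    6    7    8    9   10   11
r[n]    0    2    5    8   10   13   16   18   21   24   26   29

29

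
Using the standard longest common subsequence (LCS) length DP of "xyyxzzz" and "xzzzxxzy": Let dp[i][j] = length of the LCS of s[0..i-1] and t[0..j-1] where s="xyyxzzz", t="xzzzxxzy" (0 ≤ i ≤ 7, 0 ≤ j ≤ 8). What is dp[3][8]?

2

   ''  x  z  z  z  x  x  z  y
''  0  0  0  0  0  0  0  0  0
 x  0  1  1  1  1  1  1  1  1
 y  0  1  1  1  1  1  1  1  2
 y  0  1  1  1  1  1  1  1  2
 x  0  1  1  1  1  2  2  2  2
 z  0  1  2  2  2  2  2  3  3
 z  0  1  2  3  3  3  3  3  3
 z  0  1  2  3  4  4  4  4  4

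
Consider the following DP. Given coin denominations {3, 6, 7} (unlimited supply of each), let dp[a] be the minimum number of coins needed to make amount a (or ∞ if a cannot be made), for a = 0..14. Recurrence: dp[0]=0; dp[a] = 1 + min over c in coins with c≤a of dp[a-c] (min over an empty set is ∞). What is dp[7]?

 a  0  1  2  3  4  5  6  7  8  9 10 11 12 13 14
dp  0  -  -  1  -  -  1  1  -  2  2  -  2  2  2
(- denotes ∞ / unreachable)

1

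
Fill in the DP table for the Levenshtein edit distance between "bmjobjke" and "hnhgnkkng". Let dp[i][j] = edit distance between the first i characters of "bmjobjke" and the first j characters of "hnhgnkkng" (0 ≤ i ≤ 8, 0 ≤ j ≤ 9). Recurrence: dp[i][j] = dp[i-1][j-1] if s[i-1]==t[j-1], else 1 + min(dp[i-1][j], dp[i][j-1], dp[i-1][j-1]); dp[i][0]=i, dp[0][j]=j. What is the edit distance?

8

   ''  h  n  h  g  n  k  k  n  g
''  0  1  2  3  4  5  6  7  8  9
 b  1  1  2  3  4  5  6  7  8  9
 m  2  2  2  3  4  5  6  7  8  9
 j  3  3  3  3  4  5  6  7  8  9
 o  4  4  4  4  4  5  6  7  8  9
 b  5  5  5  5  5  5  6  7  8  9
 j  6  6  6  6  6  6  6  7  8  9
 k  7  7  7  7  7  7  6  6  7  8
 e  8  8  8  8  8  8  7  7  7  8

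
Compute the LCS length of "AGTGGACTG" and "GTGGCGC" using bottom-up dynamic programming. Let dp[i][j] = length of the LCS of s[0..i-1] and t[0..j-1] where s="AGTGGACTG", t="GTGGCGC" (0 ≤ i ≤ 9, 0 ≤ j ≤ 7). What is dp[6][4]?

4

   ''  G  T  G  G  C  G  C
''  0  0  0  0  0  0  0  0
 A  0  0  0  0  0  0  0  0
 G  0  1  1  1  1  1  1  1
 T  0  1  2  2  2  2  2  2
 G  0  1  2  3  3  3  3  3
 G  0  1  2  3  4  4  4  4
 A  0  1  2  3  4  4  4  4
 C  0  1  2  3  4  5  5  5
 T  0  1  2  3  4  5  5  5
 G  0  1  2  3  4  5  6  6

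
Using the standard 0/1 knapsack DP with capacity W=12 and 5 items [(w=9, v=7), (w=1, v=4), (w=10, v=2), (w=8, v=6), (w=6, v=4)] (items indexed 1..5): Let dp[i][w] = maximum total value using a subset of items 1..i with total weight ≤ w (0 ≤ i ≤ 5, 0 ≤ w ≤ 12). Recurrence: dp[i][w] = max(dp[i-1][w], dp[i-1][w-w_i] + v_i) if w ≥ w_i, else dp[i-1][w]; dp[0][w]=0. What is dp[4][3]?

4

i\w   0   1   2   3   4   5   6   7   8   9  10  11  12
  0   0   0   0   0   0   0   0   0   0   0   0   0   0
  1   0   0   0   0   0   0   0   0   0   7   7   7   7
  2   0   4   4   4   4   4   4   4   4   7  11  11  11
  3   0   4   4   4   4   4   4   4   4   7  11  11  11
  4   0   4   4   4   4   4   4   4   6  10  11  11  11
  5   0   4   4   4   4   4   4   8   8  10  11  11  11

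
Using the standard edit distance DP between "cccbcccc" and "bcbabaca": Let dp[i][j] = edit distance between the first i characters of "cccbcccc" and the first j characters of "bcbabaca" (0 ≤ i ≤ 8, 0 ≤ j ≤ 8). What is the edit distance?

6

   ''  b  c  b  a  b  a  c  a
''  0  1  2  3  4  5  6  7  8
 c  1  1  1  2  3  4  5  6  7
 c  2  2  1  2  3  4  5  5  6
 c  3  3  2  2  3  4  5  5  6
 b  4  3  3  2  3  3  4  5  6
 c  5  4  3  3  3  4  4  4  5
 c  6  5  4  4  4  4  5  4  5
 c  7  6  5  5  5  5  5  5  5
 c  8  7  6  6  6  6  6  5  6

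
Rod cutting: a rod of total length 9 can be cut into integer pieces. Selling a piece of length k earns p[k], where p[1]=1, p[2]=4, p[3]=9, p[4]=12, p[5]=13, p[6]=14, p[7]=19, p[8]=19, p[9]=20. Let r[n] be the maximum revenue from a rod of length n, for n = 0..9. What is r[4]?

   n    0    1    2    3    4    5    6    7    8    9
r[n]    0    1    4    9   12   13   18   21   24   27

12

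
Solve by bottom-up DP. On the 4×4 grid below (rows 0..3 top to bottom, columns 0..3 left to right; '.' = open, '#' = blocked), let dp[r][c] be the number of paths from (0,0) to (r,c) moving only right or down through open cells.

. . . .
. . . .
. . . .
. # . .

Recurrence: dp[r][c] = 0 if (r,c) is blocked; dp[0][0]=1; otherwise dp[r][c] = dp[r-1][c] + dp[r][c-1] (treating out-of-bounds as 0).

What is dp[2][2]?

6

r\c   0   1   2   3
  0   1   1   1   1
  1   1   2   3   4
  2   1   3   6  10
  3   1   0   6  16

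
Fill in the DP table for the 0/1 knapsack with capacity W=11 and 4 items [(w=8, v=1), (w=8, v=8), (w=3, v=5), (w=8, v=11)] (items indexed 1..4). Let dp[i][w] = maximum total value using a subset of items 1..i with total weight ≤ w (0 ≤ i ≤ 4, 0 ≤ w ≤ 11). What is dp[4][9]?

11

i\w   0   1   2   3   4   5   6   7   8   9  10  11
  0   0   0   0   0   0   0   0   0   0   0   0   0
  1   0   0   0   0   0   0   0   0   1   1   1   1
  2   0   0   0   0   0   0   0   0   8   8   8   8
  3   0   0   0   5   5   5   5   5   8   8   8  13
  4   0   0   0   5   5   5   5   5  11  11  11  16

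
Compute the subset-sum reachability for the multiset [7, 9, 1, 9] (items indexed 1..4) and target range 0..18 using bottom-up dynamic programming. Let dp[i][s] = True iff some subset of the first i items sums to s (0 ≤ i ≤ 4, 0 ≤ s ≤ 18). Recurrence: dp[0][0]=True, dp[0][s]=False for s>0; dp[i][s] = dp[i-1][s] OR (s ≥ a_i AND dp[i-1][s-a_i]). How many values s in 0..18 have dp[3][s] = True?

i\s   0   1   2   3   4   5   6   7   8   9  10  11  12  13  14  15  16  17  18
  0   T   F   F   F   F   F   F   F   F   F   F   F   F   F   F   F   F   F   F
  1   T   F   F   F   F   F   F   T   F   F   F   F   F   F   F   F   F   F   F
  2   T   F   F   F   F   F   F   T   F   T   F   F   F   F   F   F   T   F   F
  3   T   T   F   F   F   F   F   T   T   T   T   F   F   F   F   F   T   T   F
  4   T   T   F   F   F   F   F   T   T   T   T   F   F   F   F   F   T   T   T

8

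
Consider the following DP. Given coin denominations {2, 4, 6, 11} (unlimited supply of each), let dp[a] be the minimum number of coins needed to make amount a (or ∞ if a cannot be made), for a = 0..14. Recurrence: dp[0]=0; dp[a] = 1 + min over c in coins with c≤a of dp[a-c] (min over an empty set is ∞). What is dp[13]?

2

 a  0  1  2  3  4  5  6  7  8  9 10 11 12 13 14
dp  0  -  1  -  1  -  1  -  2  -  2  1  2  2  3
(- denotes ∞ / unreachable)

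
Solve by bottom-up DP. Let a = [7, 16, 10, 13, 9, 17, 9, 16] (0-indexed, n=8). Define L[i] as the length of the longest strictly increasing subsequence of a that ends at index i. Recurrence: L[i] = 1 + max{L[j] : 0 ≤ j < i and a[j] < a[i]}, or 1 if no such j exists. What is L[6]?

   i    0    1    2    3    4    5    6    7
a[i]    7   16   10   13    9   17    9   16
L[i]    1    2    2    3    2    4    2    4

2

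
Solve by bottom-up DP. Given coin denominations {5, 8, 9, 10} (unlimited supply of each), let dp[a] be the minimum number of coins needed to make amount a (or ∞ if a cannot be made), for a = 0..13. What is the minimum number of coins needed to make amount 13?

 a  0  1  2  3  4  5  6  7  8  9 10 11 12 13
dp  0  -  -  -  -  1  -  -  1  1  1  -  -  2
(- denotes ∞ / unreachable)

2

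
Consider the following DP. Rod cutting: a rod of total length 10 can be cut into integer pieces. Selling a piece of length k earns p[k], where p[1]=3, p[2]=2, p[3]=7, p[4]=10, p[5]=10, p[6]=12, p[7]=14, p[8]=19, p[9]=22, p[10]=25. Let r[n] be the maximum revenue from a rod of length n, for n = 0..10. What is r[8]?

24

   n    0    1    2    3    4    5    6    7    8    9   10
r[n]    0    3    6    9   12   15   18   21   24   27   30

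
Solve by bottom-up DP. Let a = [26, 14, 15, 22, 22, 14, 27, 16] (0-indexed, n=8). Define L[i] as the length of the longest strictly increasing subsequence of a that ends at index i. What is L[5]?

   i    0    1    2    3    4    5    6    7
a[i]   26   14   15   22   22   14   27   16
L[i]    1    1    2    3    3    1    4    3

1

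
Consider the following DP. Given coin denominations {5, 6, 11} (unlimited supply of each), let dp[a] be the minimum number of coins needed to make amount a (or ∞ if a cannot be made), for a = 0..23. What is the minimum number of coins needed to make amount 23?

3

 a  0  1  2  3  4  5  6  7  8  9 10 11 12 13 14 15 16 17 18 19 20 21 22 23
dp  0  -  -  -  -  1  1  -  -  -  2  1  2  -  -  3  2  2  3  -  4  3  2  3
(- denotes ∞ / unreachable)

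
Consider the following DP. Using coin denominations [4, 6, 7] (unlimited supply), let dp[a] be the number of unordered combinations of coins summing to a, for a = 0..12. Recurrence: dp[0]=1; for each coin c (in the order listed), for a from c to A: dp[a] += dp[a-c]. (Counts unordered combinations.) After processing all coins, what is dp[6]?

1

after  coin     0     1     2     3     4     5     6     7     8     9    10    11    12
          4     1     0     0     0     1     0     0     0     1     0     0     0     1
          6     1     0     0     0     1     0     1     0     1     0     1     0     2
          7     1     0     0     0     1     0     1     1     1     0     1     1     2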